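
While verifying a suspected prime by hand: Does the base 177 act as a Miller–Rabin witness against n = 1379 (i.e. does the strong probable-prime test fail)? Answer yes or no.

n − 1 = 1378 = 2^1 · 689, so s = 1 and d = 689.
By repeated squaring, 177^689 ≡ 711 (mod 1379).
x_0 = 177^689 mod 1379 = 711.
x_0 ∉ {1, 1378} and s = 1, so 177 is a Miller–Rabin witness and 1379 is composite.

yes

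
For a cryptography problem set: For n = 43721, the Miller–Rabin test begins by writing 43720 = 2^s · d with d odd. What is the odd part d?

5465

Halving: 43720 → 21860 → 10930 → 5465; 5465 is odd.
So 43720 = 2^3 · 5465.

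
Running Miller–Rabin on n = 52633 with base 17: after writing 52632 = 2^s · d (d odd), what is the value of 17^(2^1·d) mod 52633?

49029

n − 1 = 52632 = 2^3 · 6579, so s = 3 and d = 6579.
x_0 = 17^6579 mod 52633 = 825.
x_1 = 825^2 mod 52633 = 49029.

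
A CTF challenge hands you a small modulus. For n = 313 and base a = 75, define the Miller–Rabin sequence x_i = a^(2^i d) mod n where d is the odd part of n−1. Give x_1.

312

n − 1 = 312 = 2^3 · 39, so s = 3 and d = 39.
x_0 = 75^39 mod 313 = 288.
x_1 = 288^2 mod 313 = 312.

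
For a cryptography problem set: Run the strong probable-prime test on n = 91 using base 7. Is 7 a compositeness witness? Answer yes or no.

yes

n − 1 = 90 = 2^1 · 45, so s = 1 and d = 45.
x_0 = 7^45 mod 91 = 21.
x_0 ∉ {1, 90} and s = 1, so 7 is a Miller–Rabin witness and 91 is composite.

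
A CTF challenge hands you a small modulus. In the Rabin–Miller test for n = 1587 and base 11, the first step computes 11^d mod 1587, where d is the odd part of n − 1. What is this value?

287

n − 1 = 1586 = 2^1 · 793, so s = 1 and d = 793.
11^793 mod 1587 = 287.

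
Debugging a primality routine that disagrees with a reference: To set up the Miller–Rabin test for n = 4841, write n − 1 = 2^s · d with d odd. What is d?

605

Halving: 4840 → 2420 → 1210 → 605; 605 is odd.
So 4840 = 2^3 · 605.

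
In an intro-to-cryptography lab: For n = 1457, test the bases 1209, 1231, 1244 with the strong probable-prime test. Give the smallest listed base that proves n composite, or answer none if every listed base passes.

1209

n − 1 = 1456 = 2^4 · 91, so s = 4 and d = 91.
Base 1209: x_0 = 1209^91 mod 1457 = 1240. x_0 is neither 1 nor 1456, so continue squaring. x_1 = 1240^2 mod 1457 = 465. x_2 = 465^2 mod 1457 = 589. x_3 = 589^2 mod 1457 = 155. Reached i = s−1 = 3 without hitting −1: 1209 is a Miller–Rabin witness and 1457 is composite.
Base 1231: x_0 = 1231^91 mod 1457 = 115. x_0 is neither 1 nor 1456, so continue squaring. x_1 = 115^2 mod 1457 = 112. x_2 = 112^2 mod 1457 = 888. x_3 = 888^2 mod 1457 = 307. Reached i = s−1 = 3 without hitting −1: 1231 is a Miller–Rabin witness and 1457 is composite.
Base 1244: x_0 = 1244^91 mod 1457 = 438. x_0 is neither 1 nor 1456, so continue squaring. x_1 = 438^2 mod 1457 = 977. x_2 = 977^2 mod 1457 = 194. x_3 = 194^2 mod 1457 = 1211. Reached i = s−1 = 3 without hitting −1: 1244 is a Miller–Rabin witness and 1457 is composite.
The smallest witness among the given bases is 1209.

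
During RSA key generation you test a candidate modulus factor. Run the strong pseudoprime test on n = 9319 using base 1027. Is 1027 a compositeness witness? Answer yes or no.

n − 1 = 9318 = 2^1 · 4659, so s = 1 and d = 4659.
By repeated squaring, 1027^4659 ≡ 1 (mod 9319).
x_0 = 1027^4659 mod 9319 = 1.
x_0 = 1, so 1027 is not a witness.

no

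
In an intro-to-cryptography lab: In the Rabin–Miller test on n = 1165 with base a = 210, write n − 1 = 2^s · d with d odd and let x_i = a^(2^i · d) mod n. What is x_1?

n − 1 = 1164 = 2^2 · 291, so s = 2 and d = 291.
x_0 = 210^291 mod 1165 = 210.
x_1 = 210^2 mod 1165 = 995.

995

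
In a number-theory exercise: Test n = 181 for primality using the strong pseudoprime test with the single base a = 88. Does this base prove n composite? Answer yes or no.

n − 1 = 180 = 2^2 · 45, so s = 2 and d = 45.
x_0 = 88^45 mod 181 = 162.
x_0 is neither 1 nor 180, so continue squaring.
x_1 = 162^2 mod 181 = 180.
x_1 ≡ −1, so 88 is not a witness.

no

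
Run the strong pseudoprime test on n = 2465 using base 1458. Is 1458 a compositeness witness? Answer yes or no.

n − 1 = 2464 = 2^5 · 77, so s = 5 and d = 77.
x_0 = 1458^77 mod 2465 = 1288.
x_0 is neither 1 nor 2464, so continue squaring.
x_1 = 1288^2 mod 2465 = 2464.
x_1 ≡ −1, so 1458 is not a witness.

no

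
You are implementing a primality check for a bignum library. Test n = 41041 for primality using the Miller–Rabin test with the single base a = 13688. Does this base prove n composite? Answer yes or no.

yes

n − 1 = 41040 = 2^4 · 2565, so s = 4 and d = 2565.
Repeated squaring mod 41041: 13688^1 ≡ 13688, 13688^2 ≡ 9179, 13688^4 ≡ 37909, 13688^8 ≡ 625, 13688^16 ≡ 21256, 13688^32 ≡ 38208, 13688^64 ≡ 22894, 13688^128 ≡ 625, 13688^256 ≡ 21256, 13688^512 ≡ 38208, 13688^1024 ≡ 22894, 13688^2048 ≡ 625.
2565 = 2048 + 512 + 4 + 1, so 13688^2565 ≡ 625·38208·37909·13688 ≡ 28755 (mod 41041).
x_0 = 13688^2565 mod 41041 = 28755.
x_0 is neither 1 nor 41040, so continue squaring.
x_1 = 28755^2 mod 41041 = 38039.
x_2 = 38039^2 mod 41041 = 24025.
x_3 = 24025^2 mod 41041 = 1.
x_3 = 1 but x_2 ≠ ±1, a nontrivial square root of 1 — 13688 is a witness and 41041 is composite.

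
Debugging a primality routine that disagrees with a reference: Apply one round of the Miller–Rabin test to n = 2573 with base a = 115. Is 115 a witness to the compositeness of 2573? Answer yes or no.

n − 1 = 2572 = 2^2 · 643, so s = 2 and d = 643.
By repeated squaring, 115^643 ≡ 2090 (mod 2573).
x_0 = 115^643 mod 2573 = 2090.
x_0 is neither 1 nor 2572, so continue squaring.
x_1 = 2090^2 mod 2573 = 1719.
Reached i = s−1 = 1 without hitting −1: 115 is a Miller–Rabin witness and 2573 is composite.

yes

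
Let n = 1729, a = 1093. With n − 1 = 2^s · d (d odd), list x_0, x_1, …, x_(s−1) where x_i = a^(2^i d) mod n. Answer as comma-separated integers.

911, 1, 1, 1, 1, 1

n − 1 = 1728 = 2^6 · 27, so s = 6 and d = 27.
x_0 = 1093^27 mod 1729 = 911.
x_1 = 911^2 mod 1729 = 1.
x_2 = 1^2 mod 1729 = 1.
x_3 = 1^2 mod 1729 = 1.
x_4 = 1^2 mod 1729 = 1.
x_5 = 1^2 mod 1729 = 1.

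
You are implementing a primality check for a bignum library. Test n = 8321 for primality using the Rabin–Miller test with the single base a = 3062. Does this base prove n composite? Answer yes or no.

no

n − 1 = 8320 = 2^7 · 65, so s = 7 and d = 65.
x_0 = 3062^65 mod 8321 = 3740.
x_0 is neither 1 nor 8320, so continue squaring.
x_1 = 3740^2 mod 8321 = 8320.
x_1 ≡ −1, so 3062 is not a witness.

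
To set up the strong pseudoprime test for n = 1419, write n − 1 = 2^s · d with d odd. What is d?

Halving: 1418 → 709; 709 is odd.
So 1418 = 2^1 · 709.

709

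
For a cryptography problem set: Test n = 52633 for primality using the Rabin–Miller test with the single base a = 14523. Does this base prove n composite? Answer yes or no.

yes

n − 1 = 52632 = 2^3 · 6579, so s = 3 and d = 6579.
Repeated squaring mod 52633: 14523^1 ≡ 14523, 14523^2 ≡ 17098, 14523^4 ≡ 17922, 14523^8 ≡ 31518, 14523^16 ≡ 41715, 14523^32 ≡ 41612, 14523^64 ≡ 38110, 14523^128 ≡ 17098, 14523^256 ≡ 17922, 14523^512 ≡ 31518, 14523^1024 ≡ 41715, 14523^2048 ≡ 41612, 14523^4096 ≡ 38110.
6579 = 4096 + 2048 + 256 + 128 + 32 + 16 + 2 + 1, so 14523^6579 ≡ 38110·41612·17922·17098·41612·41715·17098·14523 ≡ 39346 (mod 52633).
x_0 = 14523^6579 mod 52633 = 39346.
x_0 is neither 1 nor 52632, so continue squaring.
x_1 = 39346^2 mod 52633 = 13287.
x_2 = 13287^2 mod 52633 = 13287.
Reached i = s−1 = 2 without hitting −1: 14523 is a Miller–Rabin witness and 52633 is composite.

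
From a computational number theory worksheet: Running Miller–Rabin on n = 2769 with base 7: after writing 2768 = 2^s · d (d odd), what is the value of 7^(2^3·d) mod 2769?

n − 1 = 2768 = 2^4 · 173, so s = 4 and d = 173.
x_0 = 7^173 mod 2769 = 1675.
x_1 = 1675^2 mod 2769 = 628.
x_2 = 628^2 mod 2769 = 1186.
x_3 = 1186^2 mod 2769 = 2713.

2713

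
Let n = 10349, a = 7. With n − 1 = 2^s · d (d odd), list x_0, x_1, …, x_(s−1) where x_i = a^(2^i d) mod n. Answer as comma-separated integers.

n − 1 = 10348 = 2^2 · 2587, so s = 2 and d = 2587.
x_0 = 7^2587 mod 10349 = 451.
x_1 = 451^2 mod 10349 = 6770.

451, 6770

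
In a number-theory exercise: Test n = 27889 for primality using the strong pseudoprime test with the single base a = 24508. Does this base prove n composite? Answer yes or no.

n − 1 = 27888 = 2^4 · 1743, so s = 4 and d = 1743.
x_0 = 24508^1743 mod 27889 = 1.
x_0 = 1, so 24508 is not a witness.

no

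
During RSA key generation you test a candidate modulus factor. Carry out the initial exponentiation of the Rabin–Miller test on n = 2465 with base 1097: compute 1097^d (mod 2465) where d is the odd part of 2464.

n − 1 = 2464 = 2^5 · 77, so s = 5 and d = 77.
1097^77 mod 2465 = 552.

552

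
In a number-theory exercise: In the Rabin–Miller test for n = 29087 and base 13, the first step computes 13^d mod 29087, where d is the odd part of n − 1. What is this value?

19231

n − 1 = 29086 = 2^1 · 14543, so s = 1 and d = 14543.
Repeated squaring mod 29087: 13^1 ≡ 13, 13^2 ≡ 169, 13^4 ≡ 28561, 13^8 ≡ 14893, 13^16 ≡ 13074, 13^32 ≡ 14264, 13^64 ≡ 27218, 13^128 ≡ 2721, 13^256 ≡ 15743, 13^512 ≡ 20809, 13^1024 ≡ 25399, 13^2048 ≡ 17715, 13^4096 ≡ 1582, 13^8192 ≡ 1242.
14543 = 8192 + 4096 + 2048 + 128 + 64 + 8 + 4 + 2 + 1, so 13^14543 ≡ 1242·1582·17715·2721·27218·14893·28561·169·13 ≡ 19231 (mod 29087).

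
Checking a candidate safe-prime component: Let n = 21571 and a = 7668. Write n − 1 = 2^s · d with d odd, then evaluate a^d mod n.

n − 1 = 21570 = 2^1 · 10785, so s = 1 and d = 10785.
7668^10785 mod 21571 = 1321.

1321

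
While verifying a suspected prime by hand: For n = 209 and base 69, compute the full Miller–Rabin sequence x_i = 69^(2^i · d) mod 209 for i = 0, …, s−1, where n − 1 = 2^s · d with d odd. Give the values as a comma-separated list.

n − 1 = 208 = 2^4 · 13, so s = 4 and d = 13.
x_0 = 69^13 mod 209 = 126.
x_1 = 126^2 mod 209 = 201.
x_2 = 201^2 mod 209 = 64.
x_3 = 64^2 mod 209 = 125.

126, 201, 64, 125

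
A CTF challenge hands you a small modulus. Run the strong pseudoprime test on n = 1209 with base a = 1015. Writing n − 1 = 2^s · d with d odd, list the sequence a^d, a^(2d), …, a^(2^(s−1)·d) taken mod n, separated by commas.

1015, 157, 469

n − 1 = 1208 = 2^3 · 151, so s = 3 and d = 151.
x_0 = 1015^151 mod 1209 = 1015.
x_1 = 1015^2 mod 1209 = 157.
x_2 = 157^2 mod 1209 = 469.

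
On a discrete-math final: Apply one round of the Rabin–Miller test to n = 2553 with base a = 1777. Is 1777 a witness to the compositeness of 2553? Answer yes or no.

no

n − 1 = 2552 = 2^3 · 319, so s = 3 and d = 319.
x_0 = 1777^319 mod 2553 = 1.
x_0 = 1, so 1777 is not a witness.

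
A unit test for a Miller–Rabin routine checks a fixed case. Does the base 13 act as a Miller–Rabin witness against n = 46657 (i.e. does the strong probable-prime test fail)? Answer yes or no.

yes

n − 1 = 46656 = 2^6 · 729, so s = 6 and d = 729.
Repeated squaring mod 46657: 13^1 ≡ 13, 13^2 ≡ 169, 13^4 ≡ 28561, 13^8 ≡ 26390, 13^16 ≡ 29718, 13^32 ≡ 35828, 13^64 ≡ 18200, 13^128 ≡ 21957, 13^256 ≡ 3068, 13^512 ≡ 34567.
729 = 512 + 128 + 64 + 16 + 8 + 1, so 13^729 ≡ 34567·21957·18200·29718·26390·13 ≡ 35230 (mod 46657).
x_0 = 13^729 mod 46657 = 35230.
x_0 is neither 1 nor 46656, so continue squaring.
x_1 = 35230^2 mod 46657 = 30043.
x_2 = 30043^2 mod 46657 = 2184.
x_3 = 2184^2 mod 46657 = 10842.
x_4 = 10842^2 mod 46657 = 19981.
x_5 = 19981^2 mod 46657 = 43069.
Reached i = s−1 = 5 without hitting −1: 13 is a Miller–Rabin witness and 46657 is composite.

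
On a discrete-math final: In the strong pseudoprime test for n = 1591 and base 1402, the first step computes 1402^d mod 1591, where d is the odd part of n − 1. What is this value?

1157

n − 1 = 1590 = 2^1 · 795, so s = 1 and d = 795.
1402^795 mod 1591 = 1157.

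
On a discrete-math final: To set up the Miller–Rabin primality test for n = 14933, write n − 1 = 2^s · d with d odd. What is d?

Halving: 14932 → 7466 → 3733; 3733 is odd.
So 14932 = 2^2 · 3733.

3733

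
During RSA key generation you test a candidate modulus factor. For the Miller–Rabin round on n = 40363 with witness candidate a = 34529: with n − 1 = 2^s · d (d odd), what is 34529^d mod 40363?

26746

n − 1 = 40362 = 2^1 · 20181, so s = 1 and d = 20181.
Repeated squaring mod 40363: 34529^1 ≡ 34529, 34529^2 ≡ 9547, 34529^4 ≡ 5555, 34529^8 ≡ 20693, 34529^16 ≡ 29545, 34529^32 ≡ 16787, 34529^64 ≡ 29266, 34529^128 ≡ 36259, 34529^256 ≡ 11445, 34529^512 ≡ 10090, 34529^1024 ≡ 12614, 34529^2048 ≡ 2050, 34529^4096 ≡ 4748, 34529^8192 ≡ 20950, 34529^16384 ≡ 35601.
20181 = 16384 + 2048 + 1024 + 512 + 128 + 64 + 16 + 4 + 1, so 34529^20181 ≡ 35601·2050·12614·10090·36259·29266·29545·5555·34529 ≡ 26746 (mod 40363).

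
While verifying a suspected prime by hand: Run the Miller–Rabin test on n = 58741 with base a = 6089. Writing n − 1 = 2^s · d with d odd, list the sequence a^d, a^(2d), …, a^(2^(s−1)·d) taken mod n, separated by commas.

n − 1 = 58740 = 2^2 · 14685, so s = 2 and d = 14685.
x_0 = 6089^14685 mod 58741 = 42237.
x_1 = 42237^2 mod 58741 = 58740.

42237, 58740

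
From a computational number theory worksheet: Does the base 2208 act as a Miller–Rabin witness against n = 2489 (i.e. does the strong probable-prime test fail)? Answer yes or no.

n − 1 = 2488 = 2^3 · 311, so s = 3 and d = 311.
x_0 = 2208^311 mod 2489 = 1765.
x_0 is neither 1 nor 2488, so continue squaring.
x_1 = 1765^2 mod 2489 = 1486.
x_2 = 1486^2 mod 2489 = 453.
Reached i = s−1 = 2 without hitting −1: 2208 is a Miller–Rabin witness and 2489 is composite.

yes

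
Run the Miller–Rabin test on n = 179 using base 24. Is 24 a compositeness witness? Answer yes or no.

n − 1 = 178 = 2^1 · 89, so s = 1 and d = 89.
x_0 = 24^89 mod 179 = 178.
x_0 = 178 ≡ −1, so 24 is not a witness.

no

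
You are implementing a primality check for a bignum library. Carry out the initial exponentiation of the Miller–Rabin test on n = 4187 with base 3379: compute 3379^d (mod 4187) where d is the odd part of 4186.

4186

n − 1 = 4186 = 2^1 · 2093, so s = 1 and d = 2093.
3379^2093 mod 4187 = 4186.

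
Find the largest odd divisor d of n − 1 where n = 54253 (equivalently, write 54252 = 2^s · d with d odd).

Halving: 54252 → 27126 → 13563; 13563 is odd.
So 54252 = 2^2 · 13563.

13563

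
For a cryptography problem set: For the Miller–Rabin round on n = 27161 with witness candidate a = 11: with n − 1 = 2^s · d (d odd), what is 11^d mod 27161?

14251

n − 1 = 27160 = 2^3 · 3395, so s = 3 and d = 3395.
Repeated squaring mod 27161: 11^1 ≡ 11, 11^2 ≡ 121, 11^4 ≡ 14641, 11^8 ≡ 4269, 11^16 ≡ 26491, 11^32 ≡ 14324, 11^64 ≡ 2782, 11^128 ≡ 25800, 11^256 ≡ 5373, 11^512 ≡ 24147, 11^1024 ≡ 12422, 11^2048 ≡ 4443.
3395 = 2048 + 1024 + 256 + 64 + 2 + 1, so 11^3395 ≡ 4443·12422·5373·2782·121·11 ≡ 14251 (mod 27161).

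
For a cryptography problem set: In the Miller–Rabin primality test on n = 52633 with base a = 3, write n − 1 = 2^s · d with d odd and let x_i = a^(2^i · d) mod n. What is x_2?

1

n − 1 = 52632 = 2^3 · 6579, so s = 3 and d = 6579.
x_0 = 3^6579 mod 52633 = 3604.
x_1 = 3604^2 mod 52633 = 41098.
x_2 = 41098^2 mod 52633 = 1.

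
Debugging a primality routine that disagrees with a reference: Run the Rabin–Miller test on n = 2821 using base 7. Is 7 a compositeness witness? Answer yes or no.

n − 1 = 2820 = 2^2 · 705, so s = 2 and d = 705.
x_0 = 7^705 mod 2821 = 931.
x_0 is neither 1 nor 2820, so continue squaring.
x_1 = 931^2 mod 2821 = 714.
Reached i = s−1 = 1 without hitting −1: 7 is a Miller–Rabin witness and 2821 is composite.

yes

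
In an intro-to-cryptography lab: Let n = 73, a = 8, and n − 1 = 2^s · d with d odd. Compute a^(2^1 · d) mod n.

n − 1 = 72 = 2^3 · 9, so s = 3 and d = 9.
x_0 = 8^9 mod 73 = 1.
x_1 = 1^2 mod 73 = 1.

1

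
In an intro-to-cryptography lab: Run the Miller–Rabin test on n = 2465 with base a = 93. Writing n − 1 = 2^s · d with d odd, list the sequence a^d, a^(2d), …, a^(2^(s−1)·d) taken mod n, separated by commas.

n − 1 = 2464 = 2^5 · 77, so s = 5 and d = 77.
x_0 = 93^77 mod 2465 = 1913.
x_1 = 1913^2 mod 2465 = 1509.
x_2 = 1509^2 mod 2465 = 1886.
x_3 = 1886^2 mod 2465 = 1.
x_4 = 1^2 mod 2465 = 1.

1913, 1509, 1886, 1, 1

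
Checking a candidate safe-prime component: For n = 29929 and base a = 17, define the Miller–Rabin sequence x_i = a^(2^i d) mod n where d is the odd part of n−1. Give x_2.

n − 1 = 29928 = 2^3 · 3741, so s = 3 and d = 3741.
x_0 = 17^3741 mod 29929 = 4937.
x_1 = 4937^2 mod 29929 = 11763.
x_2 = 11763^2 mod 29929 = 6402.

6402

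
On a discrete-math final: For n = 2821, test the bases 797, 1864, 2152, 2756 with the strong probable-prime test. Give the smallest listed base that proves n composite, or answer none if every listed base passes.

1864

n − 1 = 2820 = 2^2 · 705, so s = 2 and d = 705.
Base 797: x_0 = 797^705 mod 2821 = 2820. x_0 = 2820 ≡ −1, so 797 is not a witness.
Base 1864: x_0 = 1864^705 mod 2821 = 2605. x_0 is neither 1 nor 2820, so continue squaring. x_1 = 2605^2 mod 2821 = 1520. Reached i = s−1 = 1 without hitting −1: 1864 is a Miller–Rabin witness and 2821 is composite.
Base 2152: x_0 = 2152^705 mod 2821 = 216. x_0 is neither 1 nor 2820, so continue squaring. x_1 = 216^2 mod 2821 = 1520. Reached i = s−1 = 1 without hitting −1: 2152 is a Miller–Rabin witness and 2821 is composite.
Base 2756: x_0 = 2756^705 mod 2821 = 559. x_0 is neither 1 nor 2820, so continue squaring. x_1 = 559^2 mod 2821 = 2171. Reached i = s−1 = 1 without hitting −1: 2756 is a Miller–Rabin witness and 2821 is composite.
The smallest witness among the given bases is 1864.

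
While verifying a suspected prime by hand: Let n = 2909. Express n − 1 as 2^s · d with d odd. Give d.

Halving: 2908 → 1454 → 727; 727 is odd.
So 2908 = 2^2 · 727.

727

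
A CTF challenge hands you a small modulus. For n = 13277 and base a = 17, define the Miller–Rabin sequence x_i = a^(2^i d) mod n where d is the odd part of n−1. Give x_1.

8364

n − 1 = 13276 = 2^2 · 3319, so s = 2 and d = 3319.
x_0 = 17^3319 mod 13277 = 9418.
x_1 = 9418^2 mod 13277 = 8364.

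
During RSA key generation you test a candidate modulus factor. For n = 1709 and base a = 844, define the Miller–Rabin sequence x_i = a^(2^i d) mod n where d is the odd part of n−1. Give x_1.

1

n − 1 = 1708 = 2^2 · 427, so s = 2 and d = 427.
x_0 = 844^427 mod 1709 = 1708.
x_1 = 1708^2 mod 1709 = 1.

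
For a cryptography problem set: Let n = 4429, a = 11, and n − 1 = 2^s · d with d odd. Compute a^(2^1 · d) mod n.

1411

n − 1 = 4428 = 2^2 · 1107, so s = 2 and d = 1107.
x_0 = 11^1107 mod 4429 = 1258.
x_1 = 1258^2 mod 4429 = 1411.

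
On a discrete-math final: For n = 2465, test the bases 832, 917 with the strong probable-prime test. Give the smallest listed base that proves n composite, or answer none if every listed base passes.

832

n − 1 = 2464 = 2^5 · 77, so s = 5 and d = 77.
Base 832: x_0 = 832^77 mod 2465 = 407. x_0 is neither 1 nor 2464, so continue squaring. x_1 = 407^2 mod 2465 = 494. x_2 = 494^2 mod 2465 = 1. x_2 = 1 but x_1 ≠ ±1, a nontrivial square root of 1 — 832 is a witness and 2465 is composite.
Base 917: x_0 = 917^77 mod 2465 = 1172. x_0 is neither 1 nor 2464, so continue squaring. x_1 = 1172^2 mod 2465 = 579. x_2 = 579^2 mod 2465 = 1. x_2 = 1 but x_1 ≠ ±1, a nontrivial square root of 1 — 917 is a witness and 2465 is composite.
The smallest witness among the given bases is 832.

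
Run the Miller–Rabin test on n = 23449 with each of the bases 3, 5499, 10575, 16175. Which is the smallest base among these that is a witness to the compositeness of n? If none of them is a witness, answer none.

n − 1 = 23448 = 2^3 · 2931, so s = 3 and d = 2931.
Base 3: x_0 = 3^2931 mod 23449 = 10685. x_0 is neither 1 nor 23448, so continue squaring. x_1 = 10685^2 mod 23449 = 19493. x_2 = 19493^2 mod 23449 = 9453. Reached i = s−1 = 2 without hitting −1: 3 is a Miller–Rabin witness and 23449 is composite.
Base 5499: x_0 = 5499^2931 mod 23449 = 13812. x_0 is neither 1 nor 23448, so continue squaring. x_1 = 13812^2 mod 23449 = 13729. x_2 = 13729^2 mod 23449 = 2379. Reached i = s−1 = 2 without hitting −1: 5499 is a Miller–Rabin witness and 23449 is composite.
Base 10575: x_0 = 10575^2931 mod 23449 = 8639. x_0 is neither 1 nor 23448, so continue squaring. x_1 = 8639^2 mod 23449 = 17603. x_2 = 17603^2 mod 23449 = 10523. Reached i = s−1 = 2 without hitting −1: 10575 is a Miller–Rabin witness and 23449 is composite.
Base 16175: x_0 = 16175^2931 mod 23449 = 5189. x_0 is neither 1 nor 23448, so continue squaring. x_1 = 5189^2 mod 23449 = 6269. x_2 = 6269^2 mod 23449 = 23286. Reached i = s−1 = 2 without hitting −1: 16175 is a Miller–Rabin witness and 23449 is composite.
The smallest witness among the given bases is 3.

3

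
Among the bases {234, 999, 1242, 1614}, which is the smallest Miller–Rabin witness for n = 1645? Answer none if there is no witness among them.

999

n − 1 = 1644 = 2^2 · 411, so s = 2 and d = 411.
Base 234: x_0 = 234^411 mod 1645 = 1644. x_0 = 1644 ≡ −1, so 234 is not a witness.
Base 999: x_0 = 999^411 mod 1645 = 769. x_0 is neither 1 nor 1644, so continue squaring. x_1 = 769^2 mod 1645 = 806. Reached i = s−1 = 1 without hitting −1: 999 is a Miller–Rabin witness and 1645 is composite.
Base 1242: x_0 = 1242^411 mod 1645 = 503. x_0 is neither 1 nor 1644, so continue squaring. x_1 = 503^2 mod 1645 = 1324. Reached i = s−1 = 1 without hitting −1: 1242 is a Miller–Rabin witness and 1645 is composite.
Base 1614: x_0 = 1614^411 mod 1645 = 309. x_0 is neither 1 nor 1644, so continue squaring. x_1 = 309^2 mod 1645 = 71. Reached i = s−1 = 1 without hitting −1: 1614 is a Miller–Rabin witness and 1645 is composite.
The smallest witness among the given bases is 999.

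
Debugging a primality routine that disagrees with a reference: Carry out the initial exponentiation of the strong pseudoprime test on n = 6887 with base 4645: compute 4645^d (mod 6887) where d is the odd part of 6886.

968

n − 1 = 6886 = 2^1 · 3443, so s = 1 and d = 3443.
4645^3443 mod 6887 = 968.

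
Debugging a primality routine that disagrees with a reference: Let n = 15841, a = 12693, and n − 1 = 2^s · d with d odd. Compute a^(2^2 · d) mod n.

n − 1 = 15840 = 2^5 · 495, so s = 5 and d = 495.
Repeated squaring mod 15841: 12693^1 ≡ 12693, 12693^2 ≡ 9279, 12693^4 ≡ 4006, 12693^8 ≡ 1103, 12693^16 ≡ 12693, 12693^32 ≡ 9279, 12693^64 ≡ 4006, 12693^128 ≡ 1103, 12693^256 ≡ 12693.
495 = 256 + 128 + 64 + 32 + 8 + 4 + 2 + 1, so 12693^495 ≡ 12693·1103·4006·9279·1103·4006·9279·12693 ≡ 1 (mod 15841).
x_0 = 1.
x_1 = 1^2 mod 15841 = 1.
x_2 = 1^2 mod 15841 = 1.

1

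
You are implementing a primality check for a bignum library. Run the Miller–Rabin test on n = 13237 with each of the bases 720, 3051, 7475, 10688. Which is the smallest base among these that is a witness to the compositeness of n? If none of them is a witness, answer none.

n − 1 = 13236 = 2^2 · 3309, so s = 2 and d = 3309.
Base 720: x_0 = 720^3309 mod 13237 = 2736. x_0 is neither 1 nor 13236, so continue squaring. x_1 = 2736^2 mod 13237 = 6791. Reached i = s−1 = 1 without hitting −1: 720 is a Miller–Rabin witness and 13237 is composite.
Base 3051: x_0 = 3051^3309 mod 13237 = 7748. x_0 is neither 1 nor 13236, so continue squaring. x_1 = 7748^2 mod 13237 = 1709. Reached i = s−1 = 1 without hitting −1: 3051 is a Miller–Rabin witness and 13237 is composite.
Base 7475: x_0 = 7475^3309 mod 13237 = 1000. x_0 is neither 1 nor 13236, so continue squaring. x_1 = 1000^2 mod 13237 = 7225. Reached i = s−1 = 1 without hitting −1: 7475 is a Miller–Rabin witness and 13237 is composite.
Base 10688: x_0 = 10688^3309 mod 13237 = 4332. x_0 is neither 1 nor 13236, so continue squaring. x_1 = 4332^2 mod 13237 = 9395. Reached i = s−1 = 1 without hitting −1: 10688 is a Miller–Rabin witness and 13237 is composite.
The smallest witness among the given bases is 720.

720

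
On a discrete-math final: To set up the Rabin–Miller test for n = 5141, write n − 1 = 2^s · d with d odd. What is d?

1285

Halving: 5140 → 2570 → 1285; 1285 is odd.
So 5140 = 2^2 · 1285.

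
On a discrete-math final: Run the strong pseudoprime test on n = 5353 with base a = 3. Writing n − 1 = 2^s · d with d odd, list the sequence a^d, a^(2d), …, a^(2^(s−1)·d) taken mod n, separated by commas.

n − 1 = 5352 = 2^3 · 669, so s = 3 and d = 669.
x_0 = 3^669 mod 5353 = 3305.
x_1 = 3305^2 mod 5353 = 2905.
x_2 = 2905^2 mod 5353 = 2697.

3305, 2905, 2697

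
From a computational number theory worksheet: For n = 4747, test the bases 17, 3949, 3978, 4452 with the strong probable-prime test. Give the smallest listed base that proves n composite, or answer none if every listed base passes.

17

n − 1 = 4746 = 2^1 · 2373, so s = 1 and d = 2373.
Base 17: x_0 = 17^2373 mod 4747 = 3903. x_0 ∉ {1, 4746} and s = 1, so 17 is a Miller–Rabin witness and 4747 is composite.
Base 3949: x_0 = 3949^2373 mod 4747 = 3949. x_0 ∉ {1, 4746} and s = 1, so 3949 is a Miller–Rabin witness and 4747 is composite.
Base 3978: x_0 = 3978^2373 mod 4747 = 1079. x_0 ∉ {1, 4746} and s = 1, so 3978 is a Miller–Rabin witness and 4747 is composite.
Base 4452: x_0 = 4452^2373 mod 4747 = 502. x_0 ∉ {1, 4746} and s = 1, so 4452 is a Miller–Rabin witness and 4747 is composite.
The smallest witness among the given bases is 17.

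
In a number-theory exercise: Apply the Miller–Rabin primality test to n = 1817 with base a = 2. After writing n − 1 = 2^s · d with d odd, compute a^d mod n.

1393

n − 1 = 1816 = 2^3 · 227, so s = 3 and d = 227.
2^227 mod 1817 = 1393.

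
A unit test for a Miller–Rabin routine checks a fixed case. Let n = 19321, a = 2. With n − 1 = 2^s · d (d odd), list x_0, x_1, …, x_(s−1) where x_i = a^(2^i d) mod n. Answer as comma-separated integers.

4308, 10704, 2086

n − 1 = 19320 = 2^3 · 2415, so s = 3 and d = 2415.
x_0 = 2^2415 mod 19321 = 4308.
x_1 = 4308^2 mod 19321 = 10704.
x_2 = 10704^2 mod 19321 = 2086.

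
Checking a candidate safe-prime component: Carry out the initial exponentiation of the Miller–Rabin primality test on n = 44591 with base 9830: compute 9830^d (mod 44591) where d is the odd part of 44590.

31599

n − 1 = 44590 = 2^1 · 22295, so s = 1 and d = 22295.
By repeated squaring, 9830^22295 ≡ 31599 (mod 44591).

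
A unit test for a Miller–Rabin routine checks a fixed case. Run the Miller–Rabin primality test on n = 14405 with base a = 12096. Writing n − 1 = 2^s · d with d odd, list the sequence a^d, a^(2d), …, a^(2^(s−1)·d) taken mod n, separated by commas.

n − 1 = 14404 = 2^2 · 3601, so s = 2 and d = 3601.
x_0 = 12096^3601 mod 14405 = 4616.
x_1 = 4616^2 mod 14405 = 2461.

4616, 2461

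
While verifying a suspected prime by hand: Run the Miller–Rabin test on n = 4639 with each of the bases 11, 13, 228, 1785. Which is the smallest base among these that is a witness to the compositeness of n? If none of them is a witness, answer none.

n − 1 = 4638 = 2^1 · 2319, so s = 1 and d = 2319.
Base 11: x_0 = 11^2319 mod 4639 = 1. x_0 = 1, so 11 is not a witness.
Base 13: x_0 = 13^2319 mod 4639 = 4638. x_0 = 4638 ≡ −1, so 13 is not a witness.
Base 228: x_0 = 228^2319 mod 4639 = 4638. x_0 = 4638 ≡ −1, so 228 is not a witness.
Base 1785: x_0 = 1785^2319 mod 4639 = 4638. x_0 = 4638 ≡ −1, so 1785 is not a witness.
No listed base is a witness for 4639.

none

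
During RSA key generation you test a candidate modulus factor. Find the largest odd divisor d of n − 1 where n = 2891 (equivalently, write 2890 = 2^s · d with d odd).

Halving: 2890 → 1445; 1445 is odd.
So 2890 = 2^1 · 1445.

1445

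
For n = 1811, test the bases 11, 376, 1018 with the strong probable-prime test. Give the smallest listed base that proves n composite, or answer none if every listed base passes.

n − 1 = 1810 = 2^1 · 905, so s = 1 and d = 905.
Base 11: x_0 = 11^905 mod 1811 = 1. x_0 = 1, so 11 is not a witness.
Base 376: x_0 = 376^905 mod 1811 = 1. x_0 = 1, so 376 is not a witness.
Base 1018: x_0 = 1018^905 mod 1811 = 1810. x_0 = 1810 ≡ −1, so 1018 is not a witness.
No listed base is a witness for 1811.

none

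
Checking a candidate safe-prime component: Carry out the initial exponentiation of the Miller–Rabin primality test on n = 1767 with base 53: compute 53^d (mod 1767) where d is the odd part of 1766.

n − 1 = 1766 = 2^1 · 883, so s = 1 and d = 883.
53^883 mod 1767 = 509.

509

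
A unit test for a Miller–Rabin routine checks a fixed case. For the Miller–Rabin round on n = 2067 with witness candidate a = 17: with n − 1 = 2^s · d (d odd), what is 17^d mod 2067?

1811

n − 1 = 2066 = 2^1 · 1033, so s = 1 and d = 1033.
Repeated squaring mod 2067: 17^1 ≡ 17, 17^2 ≡ 289, 17^4 ≡ 841, 17^8 ≡ 367, 17^16 ≡ 334, 17^32 ≡ 2005, 17^64 ≡ 1777, 17^128 ≡ 1420, 17^256 ≡ 1075, 17^512 ≡ 172, 17^1024 ≡ 646.
1033 = 1024 + 8 + 1, so 17^1033 ≡ 646·367·17 ≡ 1811 (mod 2067).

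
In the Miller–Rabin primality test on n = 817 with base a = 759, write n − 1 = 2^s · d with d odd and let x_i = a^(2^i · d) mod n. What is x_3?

n − 1 = 816 = 2^4 · 51, so s = 4 and d = 51.
By repeated squaring, 759^51 ≡ 113 (mod 817).
x_0 = 113.
x_1 = 113^2 mod 817 = 514.
x_2 = 514^2 mod 817 = 305.
x_3 = 305^2 mod 817 = 704.

704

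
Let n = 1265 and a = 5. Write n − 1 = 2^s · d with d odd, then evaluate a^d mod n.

1010

n − 1 = 1264 = 2^4 · 79, so s = 4 and d = 79.
5^79 mod 1265 = 1010.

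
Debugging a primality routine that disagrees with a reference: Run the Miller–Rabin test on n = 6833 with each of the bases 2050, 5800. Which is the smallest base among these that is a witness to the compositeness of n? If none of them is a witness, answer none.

none

n − 1 = 6832 = 2^4 · 427, so s = 4 and d = 427.
Base 2050: x_0 = 2050^427 mod 6833 = 4580. x_0 is neither 1 nor 6832, so continue squaring. x_1 = 4580^2 mod 6833 = 5923. x_2 = 5923^2 mod 6833 = 1307. x_3 = 1307^2 mod 6833 = 6832. x_3 ≡ −1, so 2050 is not a witness.
Base 5800: x_0 = 5800^427 mod 6833 = 6002. x_0 is neither 1 nor 6832, so continue squaring. x_1 = 6002^2 mod 6833 = 428. x_2 = 428^2 mod 6833 = 5526. x_3 = 5526^2 mod 6833 = 6832. x_3 ≡ −1, so 5800 is not a witness.
No listed base is a witness for 6833.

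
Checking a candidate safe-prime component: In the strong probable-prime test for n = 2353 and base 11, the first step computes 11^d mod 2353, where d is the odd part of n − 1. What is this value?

941

n − 1 = 2352 = 2^4 · 147, so s = 4 and d = 147.
11^147 mod 2353 = 941.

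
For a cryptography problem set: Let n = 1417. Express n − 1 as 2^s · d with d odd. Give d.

177

Halving: 1416 → 708 → 354 → 177; 177 is odd.
So 1416 = 2^3 · 177.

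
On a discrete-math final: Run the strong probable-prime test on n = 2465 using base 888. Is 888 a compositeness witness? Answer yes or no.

no

n − 1 = 2464 = 2^5 · 77, so s = 5 and d = 77.
x_0 = 888^77 mod 2465 = 1143.
x_0 is neither 1 nor 2464, so continue squaring.
x_1 = 1143^2 mod 2465 = 2464.
x_1 ≡ −1, so 888 is not a witness.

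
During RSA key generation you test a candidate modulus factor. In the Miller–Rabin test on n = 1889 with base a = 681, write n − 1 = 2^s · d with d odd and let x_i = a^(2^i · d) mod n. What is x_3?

n − 1 = 1888 = 2^5 · 59, so s = 5 and d = 59.
x_0 = 681^59 mod 1889 = 914.
x_1 = 914^2 mod 1889 = 458.
x_2 = 458^2 mod 1889 = 85.
x_3 = 85^2 mod 1889 = 1558.

1558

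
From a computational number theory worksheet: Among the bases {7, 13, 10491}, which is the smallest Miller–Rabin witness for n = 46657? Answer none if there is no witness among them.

7

n − 1 = 46656 = 2^6 · 729, so s = 6 and d = 729.
Base 7: x_0 = 7^729 mod 46657 = 31858. x_0 is neither 1 nor 46656, so continue squaring. x_1 = 31858^2 mod 46657 = 2443. x_2 = 2443^2 mod 46657 = 42810. x_3 = 42810^2 mod 46657 = 9140. x_4 = 9140^2 mod 46657 = 23570. x_5 = 23570^2 mod 46657 = 1. x_5 = 1 but x_4 ≠ ±1, a nontrivial square root of 1 — 7 is a witness and 46657 is composite.
Base 13: x_0 = 13^729 mod 46657 = 35230. x_0 is neither 1 nor 46656, so continue squaring. x_1 = 35230^2 mod 46657 = 30043. x_2 = 30043^2 mod 46657 = 2184. x_3 = 2184^2 mod 46657 = 10842. x_4 = 10842^2 mod 46657 = 19981. x_5 = 19981^2 mod 46657 = 43069. Reached i = s−1 = 5 without hitting −1: 13 is a Miller–Rabin witness and 46657 is composite.
Base 10491: x_0 = 10491^729 mod 46657 = 15275. x_0 is neither 1 nor 46656, so continue squaring. x_1 = 15275^2 mod 46657 = 40625. x_2 = 40625^2 mod 46657 = 39221. x_3 = 39221^2 mod 46657 = 5551. x_4 = 5551^2 mod 46657 = 19981. x_5 = 19981^2 mod 46657 = 43069. Reached i = s−1 = 5 without hitting −1: 10491 is a Miller–Rabin witness and 46657 is composite.
The smallest witness among the given bases is 7.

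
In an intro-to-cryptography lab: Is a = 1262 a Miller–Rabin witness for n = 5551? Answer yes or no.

n − 1 = 5550 = 2^1 · 2775, so s = 1 and d = 2775.
x_0 = 1262^2775 mod 5551 = 1.
x_0 = 1, so 1262 is not a witness.

no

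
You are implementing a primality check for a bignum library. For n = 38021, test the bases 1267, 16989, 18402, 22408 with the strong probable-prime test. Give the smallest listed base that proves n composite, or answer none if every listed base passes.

n − 1 = 38020 = 2^2 · 9505, so s = 2 and d = 9505.
Base 1267: x_0 = 1267^9505 mod 38021 = 21918. x_0 is neither 1 nor 38020, so continue squaring. x_1 = 21918^2 mod 38021 = 3389. Reached i = s−1 = 1 without hitting −1: 1267 is a Miller–Rabin witness and 38021 is composite.
Base 16989: x_0 = 16989^9505 mod 38021 = 13505. x_0 is neither 1 nor 38020, so continue squaring. x_1 = 13505^2 mod 38021 = 36309. Reached i = s−1 = 1 without hitting −1: 16989 is a Miller–Rabin witness and 38021 is composite.
Base 18402: x_0 = 18402^9505 mod 38021 = 27473. x_0 is neither 1 nor 38020, so continue squaring. x_1 = 27473^2 mod 38021 = 10858. Reached i = s−1 = 1 without hitting −1: 18402 is a Miller–Rabin witness and 38021 is composite.
Base 22408: x_0 = 22408^9505 mod 38021 = 24298. x_0 is neither 1 nor 38020, so continue squaring. x_1 = 24298^2 mod 38021 = 2716. Reached i = s−1 = 1 without hitting −1: 22408 is a Miller–Rabin witness and 38021 is composite.
The smallest witness among the given bases is 1267.

1267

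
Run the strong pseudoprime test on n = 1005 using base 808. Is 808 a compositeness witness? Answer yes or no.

n − 1 = 1004 = 2^2 · 251, so s = 2 and d = 251.
Repeated squaring mod 1005: 808^1 ≡ 808, 808^2 ≡ 619, 808^4 ≡ 256, 808^8 ≡ 211, 808^16 ≡ 301, 808^32 ≡ 151, 808^64 ≡ 691, 808^128 ≡ 106.
251 = 128 + 64 + 32 + 16 + 8 + 2 + 1, so 808^251 ≡ 106·691·151·301·211·619·808 ≡ 877 (mod 1005).
x_0 = 808^251 mod 1005 = 877.
x_0 is neither 1 nor 1004, so continue squaring.
x_1 = 877^2 mod 1005 = 304.
Reached i = s−1 = 1 without hitting −1: 808 is a Miller–Rabin witness and 1005 is composite.

yes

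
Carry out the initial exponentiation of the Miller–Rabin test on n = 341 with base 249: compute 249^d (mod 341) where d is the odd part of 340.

n − 1 = 340 = 2^2 · 85, so s = 2 and d = 85.
249^85 mod 341 = 32.

32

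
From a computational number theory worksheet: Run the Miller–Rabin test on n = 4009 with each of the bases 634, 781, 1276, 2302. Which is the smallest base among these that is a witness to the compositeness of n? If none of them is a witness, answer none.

781

n − 1 = 4008 = 2^3 · 501, so s = 3 and d = 501.
Base 634: x_0 = 634^501 mod 4009 = 1. x_0 = 1, so 634 is not a witness.
Base 781: x_0 = 781^501 mod 4009 = 2444. x_0 is neither 1 nor 4008, so continue squaring. x_1 = 2444^2 mod 4009 = 3735. x_2 = 3735^2 mod 4009 = 2914. Reached i = s−1 = 2 without hitting −1: 781 is a Miller–Rabin witness and 4009 is composite.
Base 1276: x_0 = 1276^501 mod 4009 = 2672. x_0 is neither 1 nor 4008, so continue squaring. x_1 = 2672^2 mod 4009 = 3564. x_2 = 3564^2 mod 4009 = 1584. Reached i = s−1 = 2 without hitting −1: 1276 is a Miller–Rabin witness and 4009 is composite.
Base 2302: x_0 = 2302^501 mod 4009 = 1000. x_0 is neither 1 nor 4008, so continue squaring. x_1 = 1000^2 mod 4009 = 1759. x_2 = 1759^2 mod 4009 = 3142. Reached i = s−1 = 2 without hitting −1: 2302 is a Miller–Rabin witness and 4009 is composite.
The smallest witness among the given bases is 781.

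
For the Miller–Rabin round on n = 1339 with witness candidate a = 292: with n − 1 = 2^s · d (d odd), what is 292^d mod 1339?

1305

n − 1 = 1338 = 2^1 · 669, so s = 1 and d = 669.
292^669 mod 1339 = 1305.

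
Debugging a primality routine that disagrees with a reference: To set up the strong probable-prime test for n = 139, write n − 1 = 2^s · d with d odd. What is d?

Halving: 138 → 69; 69 is odd.
So 138 = 2^1 · 69.

69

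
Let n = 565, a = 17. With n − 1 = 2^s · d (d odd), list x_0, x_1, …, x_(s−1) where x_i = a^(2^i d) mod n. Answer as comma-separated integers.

197, 389

n − 1 = 564 = 2^2 · 141, so s = 2 and d = 141.
x_0 = 17^141 mod 565 = 197.
x_1 = 197^2 mod 565 = 389.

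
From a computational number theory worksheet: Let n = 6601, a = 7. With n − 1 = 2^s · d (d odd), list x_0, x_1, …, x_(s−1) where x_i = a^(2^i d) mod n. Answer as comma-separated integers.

n − 1 = 6600 = 2^3 · 825, so s = 3 and d = 825.
x_0 = 7^825 mod 6601 = 413.
x_1 = 413^2 mod 6601 = 5544.
x_2 = 5544^2 mod 6601 = 1680.

413, 5544, 1680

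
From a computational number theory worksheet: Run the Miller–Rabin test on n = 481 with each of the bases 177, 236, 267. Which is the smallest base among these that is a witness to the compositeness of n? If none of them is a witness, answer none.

none

n − 1 = 480 = 2^5 · 15, so s = 5 and d = 15.
Base 177: x_0 = 177^15 mod 481 = 265. x_0 is neither 1 nor 480, so continue squaring. x_1 = 265^2 mod 481 = 480. x_1 ≡ −1, so 177 is not a witness.
Base 236: x_0 = 236^15 mod 481 = 450. x_0 is neither 1 nor 480, so continue squaring. x_1 = 450^2 mod 481 = 480. x_1 ≡ −1, so 236 is not a witness.
Base 267: x_0 = 267^15 mod 481 = 31. x_0 is neither 1 nor 480, so continue squaring. x_1 = 31^2 mod 481 = 480. x_1 ≡ −1, so 267 is not a witness.
No listed base is a witness for 481.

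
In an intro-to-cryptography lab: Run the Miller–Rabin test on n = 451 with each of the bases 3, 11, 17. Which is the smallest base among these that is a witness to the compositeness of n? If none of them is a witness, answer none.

3

n − 1 = 450 = 2^1 · 225, so s = 1 and d = 225.
Base 3: x_0 = 3^225 mod 451 = 331. x_0 ∉ {1, 450} and s = 1, so 3 is a Miller–Rabin witness and 451 is composite.
Base 11: x_0 = 11^225 mod 451 = 407. x_0 ∉ {1, 450} and s = 1, so 11 is a Miller–Rabin witness and 451 is composite.
Base 17: x_0 = 17^225 mod 451 = 219. x_0 ∉ {1, 450} and s = 1, so 17 is a Miller–Rabin witness and 451 is composite.
The smallest witness among the given bases is 3.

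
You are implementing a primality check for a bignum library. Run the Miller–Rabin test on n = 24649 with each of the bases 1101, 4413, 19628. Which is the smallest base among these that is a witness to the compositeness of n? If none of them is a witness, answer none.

n − 1 = 24648 = 2^3 · 3081, so s = 3 and d = 3081.
Base 1101: x_0 = 1101^3081 mod 24649 = 11018. x_0 is neither 1 nor 24648, so continue squaring. x_1 = 11018^2 mod 24649 = 24648. x_1 ≡ −1, so 1101 is not a witness.
Base 4413: x_0 = 4413^3081 mod 24649 = 1. x_0 = 1, so 4413 is not a witness.
Base 19628: x_0 = 19628^3081 mod 24649 = 24648. x_0 = 24648 ≡ −1, so 19628 is not a witness.
No listed base is a witness for 24649.

none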